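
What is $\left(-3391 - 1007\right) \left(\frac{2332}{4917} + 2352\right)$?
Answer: $- \frac{1541581096}{149} \approx -1.0346 \cdot 10^{7}$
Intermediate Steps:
$\left(-3391 - 1007\right) \left(\frac{2332}{4917} + 2352\right) = - 4398 \left(2332 \cdot \frac{1}{4917} + 2352\right) = - 4398 \left(\frac{212}{447} + 2352\right) = \left(-4398\right) \frac{1051556}{447} = - \frac{1541581096}{149}$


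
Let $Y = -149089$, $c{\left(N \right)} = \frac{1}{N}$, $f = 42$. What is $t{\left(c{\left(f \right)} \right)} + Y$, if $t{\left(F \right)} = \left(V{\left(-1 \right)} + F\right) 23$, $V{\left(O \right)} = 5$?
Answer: $- \frac{6256885}{42} \approx -1.4897 \cdot 10^{5}$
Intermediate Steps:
$t{\left(F \right)} = 115 + 23 F$ ($t{\left(F \right)} = \left(5 + F\right) 23 = 115 + 23 F$)
$t{\left(c{\left(f \right)} \right)} + Y = \left(115 + \frac{23}{42}\right) - 149089 = \frac{4853}{42} - 149089 = - \frac{6256885}{42}$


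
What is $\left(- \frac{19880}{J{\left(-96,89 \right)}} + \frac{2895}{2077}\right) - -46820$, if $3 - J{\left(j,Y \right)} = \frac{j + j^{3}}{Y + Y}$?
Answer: $\frac{43046377000265}{919452591} \approx 46817.0$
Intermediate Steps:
$J{\left(j,Y \right)} = 3 - \frac{j + j^{3}}{2 Y}$ ($J{\left(j,Y \right)} = 3 - \frac{j + j^{3}}{Y + Y} = 3 - \frac{j + j^{3}}{2 Y}$)
$\left(- \frac{19880}{J{\left(-96,89 \right)}} + \frac{2895}{2077}\right) - -46820 = \left(- \frac{19880}{\frac{1}{2} \cdot \frac{1}{89} \left(\left(-1\right) \left(-96\right) - \left(-96\right)^{3} + 6 \cdot 89\right)} + \frac{2895}{2077}\right) - -46820 = \left(- \frac{19880}{\frac{1}{2} \cdot \frac{1}{89} \left(96 - -884736 + 534\right)} + 2895 \cdot \frac{1}{2077}\right) + 46820 = \left(- \frac{19880}{\frac{1}{2} \cdot \frac{1}{89} \left(96 + 884736 + 534\right)} + \frac{2895}{2077}\right) + 46820 = \left(- \frac{19880}{\frac{1}{2} \cdot \frac{1}{89} \cdot 885366} + \frac{2895}{2077}\right) + 46820 = \left(- \frac{19880}{\frac{442683}{89}} + \frac{2895}{2077}\right) + 46820 = \left(\left(-19880\right) \frac{89}{442683} + \frac{2895}{2077}\right) + 46820 = \left(- \frac{1769320}{442683} + \frac{2895}{2077}\right) + 46820 = - \frac{2393310355}{919452591} + 46820 = \frac{43046377000265}{919452591}$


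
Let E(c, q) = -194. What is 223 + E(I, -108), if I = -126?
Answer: 29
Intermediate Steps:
223 + E(I, -108) = 223 - 194 = 29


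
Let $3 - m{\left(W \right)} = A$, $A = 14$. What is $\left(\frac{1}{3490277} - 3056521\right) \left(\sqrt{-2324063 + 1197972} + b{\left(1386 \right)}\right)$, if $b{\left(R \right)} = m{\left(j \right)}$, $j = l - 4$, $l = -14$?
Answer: $\frac{117349154409476}{3490277} - \frac{10668104946316 i \sqrt{1126091}}{3490277} \approx 3.3622 \cdot 10^{7} - 3.2435 \cdot 10^{9} i$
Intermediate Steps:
$j = -18$ ($j = -14 - 4 = -18$)
$m{\left(W \right)} = -11$ ($m{\left(W \right)} = 3 - 14 = -11$)
$b{\left(R \right)} = -11$
$\left(\frac{1}{3490277} - 3056521\right) \left(\sqrt{-2324063 + 1197972} + b{\left(1386 \right)}\right) = \left(\frac{1}{3490277} - 3056521\right) \left(\sqrt{-2324063 + 1197972} - 11\right) = \left(\frac{1}{3490277} - 3056521\right) \left(\sqrt{-1126091} - 11\right) = - \frac{10668104946316 \left(i \sqrt{1126091} - 11\right)}{3490277} = - \frac{10668104946316 \left(-11 + i \sqrt{1126091}\right)}{3490277} = \frac{117349154409476}{3490277} - \frac{10668104946316 i \sqrt{1126091}}{3490277}$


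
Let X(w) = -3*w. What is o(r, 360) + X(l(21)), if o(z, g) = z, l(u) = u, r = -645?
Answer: -708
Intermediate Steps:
o(r, 360) + X(l(21)) = -645 - 3*21 = -645 - 63 = -708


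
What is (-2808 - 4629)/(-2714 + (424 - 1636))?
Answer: 7437/3926 ≈ 1.8943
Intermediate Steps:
(-2808 - 4629)/(-2714 + (424 - 1636)) = -7437/(-2714 - 1212) = -7437/(-3926) = -7437*(-1/3926) = 7437/3926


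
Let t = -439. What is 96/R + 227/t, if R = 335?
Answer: -33901/147065 ≈ -0.23052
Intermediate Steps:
96/R + 227/t = 96/335 + 227/(-439) = 96*(1/335) + 227*(-1/439) = 96/335 - 227/439 = -33901/147065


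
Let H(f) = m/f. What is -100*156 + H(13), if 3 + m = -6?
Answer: -202809/13 ≈ -15601.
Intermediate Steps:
m = -9 (m = -3 - 6 = -9)
H(f) = -9/f
-100*156 + H(13) = -100*156 - 9/13 = -15600 - 9*1/13 = -15600 - 9/13 = -202809/13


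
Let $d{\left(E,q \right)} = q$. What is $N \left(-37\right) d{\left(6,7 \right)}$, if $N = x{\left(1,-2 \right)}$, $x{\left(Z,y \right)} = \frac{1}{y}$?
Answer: $\frac{259}{2} \approx 129.5$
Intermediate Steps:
$N = - \frac{1}{2}$ ($N = \frac{1}{-2} = - \frac{1}{2} \approx -0.5$)
$N \left(-37\right) d{\left(6,7 \right)} = \left(- \frac{1}{2}\right) \left(-37\right) 7 = \frac{37}{2} \cdot 7 = \frac{259}{2}$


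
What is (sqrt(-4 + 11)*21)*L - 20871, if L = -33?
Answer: -20871 - 693*sqrt(7) ≈ -22705.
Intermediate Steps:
(sqrt(-4 + 11)*21)*L - 20871 = (sqrt(-4 + 11)*21)*(-33) - 20871 = (sqrt(7)*21)*(-33) - 20871 = (21*sqrt(7))*(-33) - 20871 = -693*sqrt(7) - 20871 = -20871 - 693*sqrt(7)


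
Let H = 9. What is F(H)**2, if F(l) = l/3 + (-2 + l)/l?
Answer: 1156/81 ≈ 14.272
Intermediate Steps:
F(l) = l/3 + (-2 + l)/l (F(l) = l*(1/3) + (-2 + l)/l = l/3 + (-2 + l)/l)
F(H)**2 = (1 - 2/9 + (1/3)*9)**2 = (1 - 2*1/9 + 3)**2 = (1 - 2/9 + 3)**2 = (34/9)**2 = 1156/81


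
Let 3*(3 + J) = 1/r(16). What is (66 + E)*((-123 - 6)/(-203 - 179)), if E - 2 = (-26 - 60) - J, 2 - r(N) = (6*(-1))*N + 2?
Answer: -185803/36672 ≈ -5.0666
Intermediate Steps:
r(N) = 6*N (r(N) = 2 - ((6*(-1))*N + 2) = 2 - (-6*N + 2) = 2 - (2 - 6*N) = 2 + (-2 + 6*N) = 6*N)
J = -863/288 (J = -3 + 1/(3*((6*16))) = -3 + (⅓)/96 = -3 + (⅓)*(1/96) = -3 + 1/288 = -863/288 ≈ -2.9965)
E = -23329/288 (E = 2 + ((-26 - 60) - 1*(-863/288)) = 2 + (-86 + 863/288) = 2 - 23905/288 = -23329/288 ≈ -81.003)
(66 + E)*((-123 - 6)/(-203 - 179)) = (66 - 23329/288)*((-123 - 6)/(-203 - 179)) = -(-185803)/(96*(-382)) = -(-185803)*(-1)/(96*382) = -4321/288*129/382 = -185803/36672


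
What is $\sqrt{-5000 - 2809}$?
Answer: $i \sqrt{7809} \approx 88.369 i$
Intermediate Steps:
$\sqrt{-5000 - 2809} = \sqrt{-7809} = i \sqrt{7809}$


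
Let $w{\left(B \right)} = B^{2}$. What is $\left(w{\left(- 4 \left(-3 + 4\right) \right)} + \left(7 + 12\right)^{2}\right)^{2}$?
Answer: $142129$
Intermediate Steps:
$\left(w{\left(- 4 \left(-3 + 4\right) \right)} + \left(7 + 12\right)^{2}\right)^{2} = \left(\left(- 4 \left(-3 + 4\right)\right)^{2} + \left(7 + 12\right)^{2}\right)^{2} = \left(\left(\left(-4\right) 1\right)^{2} + 19^{2}\right)^{2} = \left(\left(-4\right)^{2} + 361\right)^{2} = \left(16 + 361\right)^{2} = 377^{2} = 142129$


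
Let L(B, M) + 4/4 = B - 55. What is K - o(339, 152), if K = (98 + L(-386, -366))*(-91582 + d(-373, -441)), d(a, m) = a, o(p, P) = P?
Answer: 31632368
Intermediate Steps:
L(B, M) = -56 + B (L(B, M) = -1 + (B - 55) = -1 + (-55 + B) = -56 + B)
K = 31632520 (K = (98 + (-56 - 386))*(-91582 - 373) = (98 - 442)*(-91955) = -344*(-91955) = 31632520)
K - o(339, 152) = 31632520 - 1*152 = 31632520 - 152 = 31632368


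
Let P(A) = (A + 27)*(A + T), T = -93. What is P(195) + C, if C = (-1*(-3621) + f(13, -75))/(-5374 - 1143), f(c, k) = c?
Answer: 147567314/6517 ≈ 22643.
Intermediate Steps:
P(A) = (-93 + A)*(27 + A) (P(A) = (A + 27)*(A - 93) = (27 + A)*(-93 + A) = (-93 + A)*(27 + A))
C = -3634/6517 (C = (-1*(-3621) + 13)/(-5374 - 1143) = (3621 + 13)/(-6517) = 3634*(-1/6517) = -3634/6517 ≈ -0.55762)
P(195) + C = (-2511 + 195**2 - 66*195) - 3634/6517 = (-2511 + 38025 - 12870) - 3634/6517 = 22644 - 3634/6517 = 147567314/6517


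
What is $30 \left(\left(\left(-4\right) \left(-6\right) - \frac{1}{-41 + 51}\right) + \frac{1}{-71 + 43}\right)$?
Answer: $\frac{10023}{14} \approx 715.93$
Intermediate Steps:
$30 \left(\left(\left(-4\right) \left(-6\right) - \frac{1}{-41 + 51}\right) + \frac{1}{-71 + 43}\right) = 30 \left(\left(24 - \frac{1}{10}\right) + \frac{1}{-28}\right) = 30 \left(\left(24 - \frac{1}{10}\right) - \frac{1}{28}\right) = 30 \left(\frac{239}{10} - \frac{1}{28}\right) = 30 \cdot \frac{3341}{140} = \frac{10023}{14}$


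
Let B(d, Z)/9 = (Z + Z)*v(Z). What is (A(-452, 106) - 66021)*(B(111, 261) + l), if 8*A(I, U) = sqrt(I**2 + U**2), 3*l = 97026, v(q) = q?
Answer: -83088748920 + 314630*sqrt(53885) ≈ -8.3016e+10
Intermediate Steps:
l = 32342 (l = (1/3)*97026 = 32342)
B(d, Z) = 18*Z**2 (B(d, Z) = 9*((Z + Z)*Z) = 9*((2*Z)*Z) = 9*(2*Z**2) = 18*Z**2)
A(I, U) = sqrt(I**2 + U**2)/8
(A(-452, 106) - 66021)*(B(111, 261) + l) = (sqrt((-452)**2 + 106**2)/8 - 66021)*(18*261**2 + 32342) = (sqrt(204304 + 11236)/8 - 66021)*(18*68121 + 32342) = (sqrt(215540)/8 - 66021)*(1226178 + 32342) = ((2*sqrt(53885))/8 - 66021)*1258520 = (sqrt(53885)/4 - 66021)*1258520 = (-66021 + sqrt(53885)/4)*1258520 = -83088748920 + 314630*sqrt(53885)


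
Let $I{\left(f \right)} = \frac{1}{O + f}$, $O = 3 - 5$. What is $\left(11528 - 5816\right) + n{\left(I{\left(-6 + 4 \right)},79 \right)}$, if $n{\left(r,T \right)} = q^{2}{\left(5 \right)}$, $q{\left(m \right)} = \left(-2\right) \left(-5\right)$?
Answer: $5812$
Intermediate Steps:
$q{\left(m \right)} = 10$
$O = -2$
$I{\left(f \right)} = \frac{1}{-2 + f}$
$n{\left(r,T \right)} = 100$ ($n{\left(r,T \right)} = 10^{2} = 100$)
$\left(11528 - 5816\right) + n{\left(I{\left(-6 + 4 \right)},79 \right)} = \left(11528 - 5816\right) + 100 = 5712 + 100 = 5812$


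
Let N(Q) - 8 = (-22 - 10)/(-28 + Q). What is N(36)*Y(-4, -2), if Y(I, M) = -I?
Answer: 16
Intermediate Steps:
N(Q) = 8 - 32/(-28 + Q) (N(Q) = 8 + (-22 - 10)/(-28 + Q) = 8 - 32/(-28 + Q))
N(36)*Y(-4, -2) = (8*(-32 + 36)/(-28 + 36))*(-1*(-4)) = (8*4/8)*4 = (8*(⅛)*4)*4 = 4*4 = 16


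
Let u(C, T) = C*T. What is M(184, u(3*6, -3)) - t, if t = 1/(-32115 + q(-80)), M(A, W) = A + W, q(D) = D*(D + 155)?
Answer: 4954951/38115 ≈ 130.00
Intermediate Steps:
q(D) = D*(155 + D)
t = -1/38115 (t = 1/(-32115 - 80*(155 - 80)) = 1/(-32115 - 80*75) = 1/(-32115 - 6000) = 1/(-38115) = -1/38115 ≈ -2.6236e-5)
M(184, u(3*6, -3)) - t = (184 + (3*6)*(-3)) - 1*(-1/38115) = (184 + 18*(-3)) + 1/38115 = (184 - 54) + 1/38115 = 130 + 1/38115 = 4954951/38115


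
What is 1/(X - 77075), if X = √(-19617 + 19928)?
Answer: -77075/5940555314 - √311/5940555314 ≈ -1.2977e-5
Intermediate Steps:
X = √311 ≈ 17.635
1/(X - 77075) = 1/(√311 - 77075) = 1/(-77075 + √311)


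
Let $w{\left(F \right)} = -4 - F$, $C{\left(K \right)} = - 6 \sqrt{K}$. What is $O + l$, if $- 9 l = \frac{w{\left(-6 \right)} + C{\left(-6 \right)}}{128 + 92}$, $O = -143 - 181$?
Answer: $- \frac{320761}{990} + \frac{i \sqrt{6}}{330} \approx -324.0 + 0.0074227 i$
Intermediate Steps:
$O = -324$ ($O = -143 - 181 = -324$)
$l = - \frac{1}{990} + \frac{i \sqrt{6}}{330}$ ($l = - \frac{\left(\left(-4 - -6\right) - 6 \sqrt{-6}\right) \frac{1}{128 + 92}}{9} = - \frac{\left(\left(-4 + 6\right) - 6 i \sqrt{6}\right) \frac{1}{220}}{9} = - \frac{\left(2 - 6 i \sqrt{6}\right) \frac{1}{220}}{9} = - \frac{\frac{1}{110} - \frac{3 i \sqrt{6}}{110}}{9} = - \frac{1}{990} + \frac{i \sqrt{6}}{330} \approx -0.0010101 + 0.0074227 i$)
$O + l = -324 - \left(\frac{1}{990} - \frac{i \sqrt{6}}{330}\right) = - \frac{320761}{990} + \frac{i \sqrt{6}}{330}$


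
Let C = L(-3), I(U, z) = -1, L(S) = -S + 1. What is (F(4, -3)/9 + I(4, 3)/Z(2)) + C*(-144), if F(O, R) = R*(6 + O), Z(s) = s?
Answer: -3479/6 ≈ -579.83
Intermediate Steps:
L(S) = 1 - S
C = 4 (C = 1 - 1*(-3) = 1 + 3 = 4)
(F(4, -3)/9 + I(4, 3)/Z(2)) + C*(-144) = (-3*(6 + 4)/9 - 1/2) + 4*(-144) = (-3*10*(⅑) - 1*½) - 576 = (-30*⅑ - ½) - 576 = (-10/3 - ½) - 576 = -23/6 - 576 = -3479/6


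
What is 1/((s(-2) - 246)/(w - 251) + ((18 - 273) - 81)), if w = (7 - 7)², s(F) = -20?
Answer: -251/84070 ≈ -0.0029856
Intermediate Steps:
w = 0 (w = 0² = 0)
1/((s(-2) - 246)/(w - 251) + ((18 - 273) - 81)) = 1/((-20 - 246)/(0 - 251) + ((18 - 273) - 81)) = 1/(-266/(-251) + (-255 - 81)) = 1/(-266*(-1/251) - 336) = 1/(266/251 - 336) = 1/(-84070/251) = -251/84070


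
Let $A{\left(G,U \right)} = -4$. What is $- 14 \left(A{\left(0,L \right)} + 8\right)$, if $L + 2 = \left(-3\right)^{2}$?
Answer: $-56$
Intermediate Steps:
$L = 7$ ($L = -2 + \left(-3\right)^{2} = -2 + 9 = 7$)
$- 14 \left(A{\left(0,L \right)} + 8\right) = - 14 \left(-4 + 8\right) = \left(-14\right) 4 = -56$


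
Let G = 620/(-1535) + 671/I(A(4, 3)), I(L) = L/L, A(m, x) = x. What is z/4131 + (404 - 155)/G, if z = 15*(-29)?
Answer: 75410426/283487121 ≈ 0.26601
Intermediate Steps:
I(L) = 1
z = -435
G = 205873/307 (G = 620/(-1535) + 671/1 = 620*(-1/1535) + 671*1 = -124/307 + 671 = 205873/307 ≈ 670.60)
z/4131 + (404 - 155)/G = -435/4131 + (404 - 155)/(205873/307) = -435*1/4131 + 249*(307/205873) = -145/1377 + 76443/205873 = 75410426/283487121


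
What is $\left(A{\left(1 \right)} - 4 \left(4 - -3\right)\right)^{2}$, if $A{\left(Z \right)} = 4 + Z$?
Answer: $529$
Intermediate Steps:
$\left(A{\left(1 \right)} - 4 \left(4 - -3\right)\right)^{2} = \left(\left(4 + 1\right) - 4 \left(4 - -3\right)\right)^{2} = \left(5 - 4 \left(4 + 3\right)\right)^{2} = \left(5 - 28\right)^{2} = \left(-23\right)^{2} = 529$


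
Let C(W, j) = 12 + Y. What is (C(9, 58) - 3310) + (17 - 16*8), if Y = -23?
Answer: -3432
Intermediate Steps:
C(W, j) = -11 (C(W, j) = 12 - 23 = -11)
(C(9, 58) - 3310) + (17 - 16*8) = (-11 - 3310) + (17 - 16*8) = -3321 + (17 - 128) = -3321 - 111 = -3432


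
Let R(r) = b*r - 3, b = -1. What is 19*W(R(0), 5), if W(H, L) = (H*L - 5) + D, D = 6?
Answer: -266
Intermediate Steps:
R(r) = -3 - r (R(r) = -r - 3 = -3 - r)
W(H, L) = 1 + H*L (W(H, L) = (H*L - 5) + 6 = (-5 + H*L) + 6 = 1 + H*L)
19*W(R(0), 5) = 19*(1 + (-3 - 1*0)*5) = 19*(1 + (-3 + 0)*5) = 19*(1 - 3*5) = 19*(1 - 15) = 19*(-14) = -266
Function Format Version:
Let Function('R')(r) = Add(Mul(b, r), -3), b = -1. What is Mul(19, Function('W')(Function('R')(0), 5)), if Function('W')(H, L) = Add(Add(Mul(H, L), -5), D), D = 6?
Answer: -266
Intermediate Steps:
Function('R')(r) = Add(-3, Mul(-1, r)) (Function('R')(r) = Add(Mul(-1, r), -3) = Add(-3, Mul(-1, r)))
Function('W')(H, L) = Add(1, Mul(H, L)) (Function('W')(H, L) = Add(Add(Mul(H, L), -5), 6) = Add(Add(-5, Mul(H, L)), 6) = Add(1, Mul(H, L)))
Mul(19, Function('W')(Function('R')(0), 5)) = Mul(19, Add(1, Mul(Add(-3, Mul(-1, 0)), 5))) = Mul(19, Add(1, Mul(Add(-3, 0), 5))) = Mul(19, Add(1, Mul(-3, 5))) = Mul(19, Add(1, -15)) = Mul(19, -14) = -266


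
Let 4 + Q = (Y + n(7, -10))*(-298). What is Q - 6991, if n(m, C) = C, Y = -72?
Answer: 17441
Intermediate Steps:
Q = 24432 (Q = -4 + (-72 - 10)*(-298) = -4 - 82*(-298) = -4 + 24436 = 24432)
Q - 6991 = 24432 - 6991 = 17441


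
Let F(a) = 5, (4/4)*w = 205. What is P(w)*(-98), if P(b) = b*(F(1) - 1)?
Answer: -80360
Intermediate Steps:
w = 205
P(b) = 4*b (P(b) = b*(5 - 1) = b*4 = 4*b)
P(w)*(-98) = (4*205)*(-98) = 820*(-98) = -80360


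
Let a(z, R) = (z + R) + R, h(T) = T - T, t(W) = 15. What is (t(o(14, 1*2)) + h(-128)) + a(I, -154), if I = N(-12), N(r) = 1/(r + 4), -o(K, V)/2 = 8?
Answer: -2345/8 ≈ -293.13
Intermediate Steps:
o(K, V) = -16 (o(K, V) = -2*8 = -16)
N(r) = 1/(4 + r)
h(T) = 0
I = -1/8 (I = 1/(4 - 12) = 1/(-8) = -1/8 ≈ -0.12500)
a(z, R) = z + 2*R (a(z, R) = (R + z) + R = z + 2*R)
(t(o(14, 1*2)) + h(-128)) + a(I, -154) = (15 + 0) + (-1/8 + 2*(-154)) = 15 + (-1/8 - 308) = 15 - 2465/8 = -2345/8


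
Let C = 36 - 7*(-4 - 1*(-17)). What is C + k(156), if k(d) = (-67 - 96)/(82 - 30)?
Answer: -3023/52 ≈ -58.135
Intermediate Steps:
C = -55 (C = 36 - 7*(-4 + 17) = 36 - 7*13 = 36 - 91 = -55)
k(d) = -163/52
C + k(156) = -55 - 163/52 = -3023/52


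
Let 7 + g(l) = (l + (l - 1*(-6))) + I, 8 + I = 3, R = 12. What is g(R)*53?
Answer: 954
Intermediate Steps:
I = -5 (I = -8 + 3 = -5)
g(l) = -6 + 2*l (g(l) = -7 + ((l + (l - 1*(-6))) - 5) = -7 + ((l + (l + 6)) - 5) = -7 + ((l + (6 + l)) - 5) = -7 + ((6 + 2*l) - 5) = -7 + (1 + 2*l) = -6 + 2*l)
g(R)*53 = (-6 + 2*12)*53 = (-6 + 24)*53 = 18*53 = 954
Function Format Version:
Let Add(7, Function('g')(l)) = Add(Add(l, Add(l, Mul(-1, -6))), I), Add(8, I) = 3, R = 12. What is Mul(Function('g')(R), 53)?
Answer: 954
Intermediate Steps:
I = -5 (I = Add(-8, 3) = -5)
Function('g')(l) = Add(-6, Mul(2, l)) (Function('g')(l) = Add(-7, Add(Add(l, Add(l, Mul(-1, -6))), -5)) = Add(-7, Add(Add(l, Add(l, 6)), -5)) = Add(-7, Add(Add(l, Add(6, l)), -5)) = Add(-7, Add(Add(6, Mul(2, l)), -5)) = Add(-7, Add(1, Mul(2, l))) = Add(-6, Mul(2, l)))
Mul(Function('g')(R), 53) = Mul(Add(-6, Mul(2, 12)), 53) = Mul(Add(-6, 24), 53) = Mul(18, 53) = 954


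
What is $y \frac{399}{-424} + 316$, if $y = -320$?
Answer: $\frac{32708}{53} \approx 617.13$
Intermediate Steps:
$y \frac{399}{-424} + 316 = - 320 \frac{399}{-424} + 316 = - 320 \cdot 399 \left(- \frac{1}{424}\right) + 316 = \left(-320\right) \left(- \frac{399}{424}\right) + 316 = \frac{15960}{53} + 316 = \frac{32708}{53}$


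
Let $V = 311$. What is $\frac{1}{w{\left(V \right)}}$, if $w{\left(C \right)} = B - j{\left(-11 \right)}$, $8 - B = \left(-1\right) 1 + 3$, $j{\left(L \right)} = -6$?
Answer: $\frac{1}{12} \approx 0.083333$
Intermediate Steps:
$B = 6$ ($B = 8 - \left(\left(-1\right) 1 + 3\right) = 8 - \left(-1 + 3\right) = 8 - 2 = 6$)
$w{\left(C \right)} = 12$ ($w{\left(C \right)} = 6 - -6 = 6 + 6 = 12$)
$\frac{1}{w{\left(V \right)}} = \frac{1}{12}$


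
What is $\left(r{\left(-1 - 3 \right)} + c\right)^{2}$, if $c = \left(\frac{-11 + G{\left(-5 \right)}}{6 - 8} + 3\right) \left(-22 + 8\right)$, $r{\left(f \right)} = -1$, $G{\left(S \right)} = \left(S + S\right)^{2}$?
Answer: $336400$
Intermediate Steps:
$G{\left(S \right)} = 4 S^{2}$ ($G{\left(S \right)} = \left(2 S\right)^{2} = 4 S^{2}$)
$c = 581$ ($c = \left(\frac{-11 + 4 \left(-5\right)^{2}}{6 - 8} + 3\right) \left(-22 + 8\right) = \left(\frac{-11 + 4 \cdot 25}{-2} + 3\right) \left(-14\right) = \left(\left(-11 + 100\right) \left(- \frac{1}{2}\right) + 3\right) \left(-14\right) = \left(89 \left(- \frac{1}{2}\right) + 3\right) \left(-14\right) = \left(- \frac{89}{2} + 3\right) \left(-14\right) = \left(- \frac{83}{2}\right) \left(-14\right) = 581$)
$\left(r{\left(-1 - 3 \right)} + c\right)^{2} = \left(-1 + 581\right)^{2} = 580^{2} = 336400$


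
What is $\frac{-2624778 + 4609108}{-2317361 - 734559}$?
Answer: $- \frac{198433}{305192} \approx -0.65019$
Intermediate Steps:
$\frac{-2624778 + 4609108}{-2317361 - 734559} = \frac{1984330}{-2317361 - 734559} = \frac{1984330}{-3051920} = 1984330 \left(- \frac{1}{3051920}\right) = - \frac{198433}{305192}$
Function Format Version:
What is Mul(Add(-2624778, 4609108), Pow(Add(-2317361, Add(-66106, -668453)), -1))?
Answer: Rational(-198433, 305192) ≈ -0.65019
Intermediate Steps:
Mul(Add(-2624778, 4609108), Pow(Add(-2317361, Add(-66106, -668453)), -1)) = Mul(1984330, Pow(Add(-2317361, -734559), -1)) = Mul(1984330, Pow(-3051920, -1)) = Mul(1984330, Rational(-1, 3051920)) = Rational(-198433, 305192)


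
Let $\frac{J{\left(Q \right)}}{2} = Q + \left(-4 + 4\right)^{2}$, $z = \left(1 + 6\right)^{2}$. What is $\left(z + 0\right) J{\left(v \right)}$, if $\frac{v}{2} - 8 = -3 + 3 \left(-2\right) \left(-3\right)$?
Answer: $4508$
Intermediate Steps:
$z = 49$ ($z = 7^{2} = 49$)
$v = 46$ ($v = 16 + 2 \left(-3 + 3 \left(-2\right) \left(-3\right)\right) = 16 + 2 \left(-3 - -18\right) = 16 + 2 \left(-3 + 18\right) = 16 + 2 \cdot 15 = 16 + 30 = 46$)
$J{\left(Q \right)} = 2 Q$ ($J{\left(Q \right)} = 2 \left(Q + \left(-4 + 4\right)^{2}\right) = 2 \left(Q + 0^{2}\right) = 2 \left(Q + 0\right) = 2 Q$)
$\left(z + 0\right) J{\left(v \right)} = \left(49 + 0\right) 2 \cdot 46 = 49 \cdot 92 = 4508$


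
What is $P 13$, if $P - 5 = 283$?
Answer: $3744$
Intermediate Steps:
$P = 288$ ($P = 5 + 283 = 288$)
$P 13 = 288 \cdot 13 = 3744$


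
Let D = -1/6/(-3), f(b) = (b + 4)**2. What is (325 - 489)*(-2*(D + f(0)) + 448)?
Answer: -613852/9 ≈ -68206.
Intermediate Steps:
f(b) = (4 + b)**2
D = 1/18 (D = -1*1/6*(-1/3) = -1/6*(-1/3) = 1/18 ≈ 0.055556)
(325 - 489)*(-2*(D + f(0)) + 448) = (325 - 489)*(-2*(1/18 + (4 + 0)**2) + 448) = -164*(-2*(1/18 + 4**2) + 448) = -164*(-2*(1/18 + 16) + 448) = -164*(-2*289/18 + 448) = -164*(-1*289/9 + 448) = -164*(-289/9 + 448) = -164*3743/9 = -613852/9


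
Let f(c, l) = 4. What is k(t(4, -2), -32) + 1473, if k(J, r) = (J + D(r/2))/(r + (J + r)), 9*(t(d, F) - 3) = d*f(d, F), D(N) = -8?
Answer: 785138/533 ≈ 1473.1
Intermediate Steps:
t(d, F) = 3 + 4*d/9 (t(d, F) = 3 + (d*4)/9 = 3 + (4*d)/9 = 3 + 4*d/9)
k(J, r) = (-8 + J)/(J + 2*r) (k(J, r) = (J - 8)/(r + (J + r)) = (-8 + J)/(J + 2*r))
k(t(4, -2), -32) + 1473 = (-8 + (3 + (4/9)*4))/((3 + (4/9)*4) + 2*(-32)) + 1473 = (-8 + (3 + 16/9))/((3 + 16/9) - 64) + 1473 = (-8 + 43/9)/(43/9 - 64) + 1473 = -29/9/(-533/9) + 1473 = -9/533*(-29/9) + 1473 = 29/533 + 1473 = 785138/533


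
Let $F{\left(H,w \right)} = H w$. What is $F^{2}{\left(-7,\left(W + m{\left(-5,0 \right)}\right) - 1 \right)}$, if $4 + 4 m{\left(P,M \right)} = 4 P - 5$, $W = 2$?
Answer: $\frac{30625}{16} \approx 1914.1$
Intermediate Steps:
$m{\left(P,M \right)} = - \frac{9}{4} + P$ ($m{\left(P,M \right)} = -1 + \frac{4 P - 5}{4} = -1 + \frac{-5 + 4 P}{4} = -1 + \left(- \frac{5}{4} + P\right) = - \frac{9}{4} + P$)
$F^{2}{\left(-7,\left(W + m{\left(-5,0 \right)}\right) - 1 \right)} = \left(- 7 \left(\left(2 - \frac{29}{4}\right) - 1\right)\right)^{2} = \left(- 7 \left(- \frac{21}{4} - 1\right)\right)^{2} = \left(\left(-7\right) \left(- \frac{25}{4}\right)\right)^{2} = \left(\frac{175}{4}\right)^{2} = \frac{30625}{16}$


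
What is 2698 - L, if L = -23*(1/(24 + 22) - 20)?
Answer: 4477/2 ≈ 2238.5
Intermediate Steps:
L = 919/2 (L = -23*(1/46 - 20) = -23*(-919/46) = 919/2 ≈ 459.50)
2698 - L = 2698 - 1*919/2 = 2698 - 919/2 = 4477/2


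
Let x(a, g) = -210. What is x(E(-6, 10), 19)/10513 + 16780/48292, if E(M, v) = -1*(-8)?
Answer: 41566705/126923449 ≈ 0.32749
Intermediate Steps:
E(M, v) = 8
x(E(-6, 10), 19)/10513 + 16780/48292 = -210/10513 + 16780/48292 = -210*1/10513 + 16780*(1/48292) = -210/10513 + 4195/12073 = 41566705/126923449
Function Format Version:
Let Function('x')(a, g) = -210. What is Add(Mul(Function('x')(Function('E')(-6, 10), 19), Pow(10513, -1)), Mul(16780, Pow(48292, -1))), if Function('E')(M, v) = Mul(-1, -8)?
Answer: Rational(41566705, 126923449) ≈ 0.32749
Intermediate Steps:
Function('E')(M, v) = 8
Add(Mul(Function('x')(Function('E')(-6, 10), 19), Pow(10513, -1)), Mul(16780, Pow(48292, -1))) = Add(Mul(-210, Pow(10513, -1)), Mul(16780, Pow(48292, -1))) = Add(Mul(-210, Rational(1, 10513)), Mul(16780, Rational(1, 48292))) = Add(Rational(-210, 10513), Rational(4195, 12073)) = Rational(41566705, 126923449)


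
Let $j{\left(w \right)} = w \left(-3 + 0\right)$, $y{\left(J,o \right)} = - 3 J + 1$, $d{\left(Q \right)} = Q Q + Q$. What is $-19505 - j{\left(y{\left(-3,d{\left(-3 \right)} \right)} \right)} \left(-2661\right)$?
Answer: $-99335$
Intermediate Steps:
$d{\left(Q \right)} = Q + Q^{2}$ ($d{\left(Q \right)} = Q^{2} + Q = Q + Q^{2}$)
$y{\left(J,o \right)} = 1 - 3 J$
$j{\left(w \right)} = - 3 w$ ($j{\left(w \right)} = w \left(-3\right) = - 3 w$)
$-19505 - j{\left(y{\left(-3,d{\left(-3 \right)} \right)} \right)} \left(-2661\right) = -19505 - - 3 \left(1 - -9\right) \left(-2661\right) = -19505 - - 3 \left(1 + 9\right) \left(-2661\right) = -19505 - \left(-3\right) 10 \left(-2661\right) = -19505 - \left(-30\right) \left(-2661\right) = -19505 - 79830 = -99335$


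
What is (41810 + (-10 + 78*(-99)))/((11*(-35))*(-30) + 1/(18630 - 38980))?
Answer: 693487300/235042499 ≈ 2.9505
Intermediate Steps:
(41810 + (-10 + 78*(-99)))/((11*(-35))*(-30) + 1/(18630 - 38980)) = (41810 + (-10 - 7722))/(-385*(-30) + 1/(-20350)) = (41810 - 7732)/(11550 - 1/20350) = 34078/(235042499/20350) = 34078*(20350/235042499) = 693487300/235042499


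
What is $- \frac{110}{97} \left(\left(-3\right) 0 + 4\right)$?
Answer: $- \frac{440}{97} \approx -4.5361$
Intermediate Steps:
$- \frac{110}{97} \left(\left(-3\right) 0 + 4\right) = \left(-110\right) \frac{1}{97} \left(0 + 4\right) = \left(- \frac{110}{97}\right) 4 = - \frac{440}{97}$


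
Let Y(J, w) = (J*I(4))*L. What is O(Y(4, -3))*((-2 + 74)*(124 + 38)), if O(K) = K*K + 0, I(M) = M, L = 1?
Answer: 2985984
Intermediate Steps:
Y(J, w) = 4*J (Y(J, w) = (J*4)*1 = (4*J)*1 = 4*J)
O(K) = K² (O(K) = K² + 0 = K²)
O(Y(4, -3))*((-2 + 74)*(124 + 38)) = (4*4)²*((-2 + 74)*(124 + 38)) = 16²*(72*162) = 256*11664 = 2985984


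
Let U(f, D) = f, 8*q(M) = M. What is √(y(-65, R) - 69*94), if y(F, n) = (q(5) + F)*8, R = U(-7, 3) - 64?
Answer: I*√7001 ≈ 83.672*I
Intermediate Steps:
q(M) = M/8
R = -71 (R = -7 - 64 = -71)
y(F, n) = 5 + 8*F (y(F, n) = ((⅛)*5 + F)*8 = (5/8 + F)*8 = 5 + 8*F)
√(y(-65, R) - 69*94) = √((5 + 8*(-65)) - 69*94) = √((5 - 520) - 6486) = √(-515 - 6486) = √(-7001) = I*√7001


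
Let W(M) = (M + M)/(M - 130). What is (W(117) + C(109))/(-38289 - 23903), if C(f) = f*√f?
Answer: 9/31096 - 109*√109/62192 ≈ -0.018009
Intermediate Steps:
C(f) = f^(3/2)
W(M) = 2*M/(-130 + M) (W(M) = (2*M)/(-130 + M) = 2*M/(-130 + M))
(W(117) + C(109))/(-38289 - 23903) = (2*117/(-130 + 117) + 109^(3/2))/(-38289 - 23903) = (2*117/(-13) + 109*√109)/(-62192) = (2*117*(-1/13) + 109*√109)*(-1/62192) = (-18 + 109*√109)*(-1/62192) = 9/31096 - 109*√109/62192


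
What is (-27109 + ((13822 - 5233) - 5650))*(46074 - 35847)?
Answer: -247186590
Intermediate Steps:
(-27109 + ((13822 - 5233) - 5650))*(46074 - 35847) = (-27109 + (8589 - 5650))*10227 = (-27109 + 2939)*10227 = -24170*10227 = -247186590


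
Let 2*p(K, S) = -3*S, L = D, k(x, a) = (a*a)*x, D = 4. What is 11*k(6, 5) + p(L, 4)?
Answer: 1644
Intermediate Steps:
k(x, a) = x*a**2 (k(x, a) = a**2*x = x*a**2)
L = 4
p(K, S) = -3*S/2 (p(K, S) = (-3*S)/2 = -3*S/2)
11*k(6, 5) + p(L, 4) = 11*(6*5**2) - 3/2*4 = 11*(6*25) - 6 = 11*150 - 6 = 1650 - 6 = 1644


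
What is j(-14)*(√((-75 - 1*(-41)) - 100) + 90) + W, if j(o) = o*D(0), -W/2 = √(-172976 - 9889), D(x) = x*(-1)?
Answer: -2*I*√182865 ≈ -855.25*I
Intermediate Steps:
D(x) = -x
W = -2*I*√182865 (W = -2*√(-172976 - 9889) = -2*I*√182865 ≈ -855.25*I)
j(o) = 0 (j(o) = o*(-1*0) = o*0 = 0)
j(-14)*(√((-75 - 1*(-41)) - 100) + 90) + W = 0*(√((-75 - 1*(-41)) - 100) + 90) - 2*I*√182865 = 0*(√((-75 + 41) - 100) + 90) - 2*I*√182865 = 0*(√(-34 - 100) + 90) - 2*I*√182865 = 0*(√(-134) + 90) - 2*I*√182865 = 0*(I*√134 + 90) - 2*I*√182865 = 0*(90 + I*√134) - 2*I*√182865 = 0 - 2*I*√182865 = -2*I*√182865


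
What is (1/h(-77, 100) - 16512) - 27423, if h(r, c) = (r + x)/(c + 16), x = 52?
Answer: -1098491/25 ≈ -43940.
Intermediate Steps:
h(r, c) = (52 + r)/(16 + c) (h(r, c) = (r + 52)/(c + 16) = (52 + r)/(16 + c))
(1/h(-77, 100) - 16512) - 27423 = (1/((52 - 77)/(16 + 100)) - 16512) - 27423 = (1/(-25/116) - 16512) - 27423 = (-116/25 - 16512) - 27423 = -412916/25 - 27423 = -1098491/25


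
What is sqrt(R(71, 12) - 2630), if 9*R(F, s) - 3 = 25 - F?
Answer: I*sqrt(23713)/3 ≈ 51.33*I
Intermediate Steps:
R(F, s) = 28/9 - F/9 (R(F, s) = 1/3 + (25 - F)/9 = 1/3 + (25/9 - F/9) = 28/9 - F/9)
sqrt(R(71, 12) - 2630) = sqrt((28/9 - 1/9*71) - 2630) = sqrt((28/9 - 71/9) - 2630) = sqrt(-43/9 - 2630) = sqrt(-23713/9) = I*sqrt(23713)/3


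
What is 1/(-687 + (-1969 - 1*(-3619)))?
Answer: 1/963 ≈ 0.0010384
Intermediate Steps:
1/(-687 + (-1969 - 1*(-3619))) = 1/(-687 + (-1969 + 3619)) = 1/(-687 + 1650) = 1/963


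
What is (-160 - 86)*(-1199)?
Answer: 294954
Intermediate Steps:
(-160 - 86)*(-1199) = -246*(-1199) = 294954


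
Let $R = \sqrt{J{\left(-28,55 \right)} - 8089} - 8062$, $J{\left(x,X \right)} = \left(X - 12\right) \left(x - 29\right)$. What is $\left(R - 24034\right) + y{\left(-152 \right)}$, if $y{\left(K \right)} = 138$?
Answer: $-31958 + 2 i \sqrt{2635} \approx -31958.0 + 102.66 i$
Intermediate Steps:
$J{\left(x,X \right)} = \left(-29 + x\right) \left(-12 + X\right)$ ($J{\left(x,X \right)} = \left(-12 + X\right) \left(-29 + x\right) = \left(-29 + x\right) \left(-12 + X\right)$)
$R = -8062 + 2 i \sqrt{2635}$ ($R = \sqrt{\left(348 - 1595 - -336 + 55 \left(-28\right)\right) - 8089} - 8062 = \sqrt{\left(348 - 1595 + 336 - 1540\right) - 8089} - 8062 = \sqrt{-2451 - 8089} - 8062 = \sqrt{-10540} - 8062 = 2 i \sqrt{2635} - 8062 = -8062 + 2 i \sqrt{2635} \approx -8062.0 + 102.66 i$)
$\left(R - 24034\right) + y{\left(-152 \right)} = \left(\left(-8062 + 2 i \sqrt{2635}\right) - 24034\right) + 138 = \left(-32096 + 2 i \sqrt{2635}\right) + 138 = -31958 + 2 i \sqrt{2635}$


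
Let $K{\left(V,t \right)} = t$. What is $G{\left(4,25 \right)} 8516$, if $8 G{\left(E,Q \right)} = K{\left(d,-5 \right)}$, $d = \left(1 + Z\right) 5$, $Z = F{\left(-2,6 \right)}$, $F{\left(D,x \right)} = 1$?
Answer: $- \frac{10645}{2} \approx -5322.5$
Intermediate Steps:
$Z = 1$
$d = 10$ ($d = \left(1 + 1\right) 5 = 2 \cdot 5 = 10$)
$G{\left(E,Q \right)} = - \frac{5}{8}$ ($G{\left(E,Q \right)} = \frac{1}{8} \left(-5\right) = - \frac{5}{8}$)
$G{\left(4,25 \right)} 8516 = \left(- \frac{5}{8}\right) 8516 = - \frac{10645}{2}$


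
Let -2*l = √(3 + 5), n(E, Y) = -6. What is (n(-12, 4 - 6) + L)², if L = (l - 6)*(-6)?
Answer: 972 + 360*√2 ≈ 1481.1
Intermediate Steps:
l = -√2 (l = -√(3 + 5)/2 = -√2 ≈ -1.4142)
L = 36 + 6*√2 (L = (-√2 - 6)*(-6) = (-6 - √2)*(-6) = 36 + 6*√2 ≈ 44.485)
(n(-12, 4 - 6) + L)² = (-6 + (36 + 6*√2))² = (30 + 6*√2)²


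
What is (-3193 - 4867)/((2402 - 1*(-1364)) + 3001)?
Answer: -8060/6767 ≈ -1.1911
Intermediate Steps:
(-3193 - 4867)/((2402 - 1*(-1364)) + 3001) = -8060/((2402 + 1364) + 3001) = -8060/(3766 + 3001) = -8060/6767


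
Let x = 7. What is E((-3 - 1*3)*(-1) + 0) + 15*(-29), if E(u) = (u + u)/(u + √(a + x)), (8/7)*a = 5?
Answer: -85119/197 - 24*√182/197 ≈ -433.72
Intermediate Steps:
a = 35/8 (a = (7/8)*5 = 35/8 ≈ 4.3750)
E(u) = 2*u/(u + √182/4) (E(u) = (u + u)/(u + √(35/8 + 7)) = (2*u)/(u + √(91/8)) = (2*u)/(u + √182/4) = 2*u/(u + √182/4))
E((-3 - 1*3)*(-1) + 0) + 15*(-29) = 8*((-3 - 1*3)*(-1) + 0)/(√182 + 4*((-3 - 1*3)*(-1) + 0)) + 15*(-29) = 8*((-3 - 3)*(-1) + 0)/(√182 + 4*((-3 - 3)*(-1) + 0)) - 435 = 8*(-6*(-1) + 0)/(√182 + 4*(-6*(-1) + 0)) - 435 = 8*(6 + 0)/(√182 + 4*(6 + 0)) - 435 = 8*6/(√182 + 4*6) - 435 = 8*6/(√182 + 24) - 435 = 8*6/(24 + √182) - 435 = 48/(24 + √182) - 435 = -435 + 48/(24 + √182)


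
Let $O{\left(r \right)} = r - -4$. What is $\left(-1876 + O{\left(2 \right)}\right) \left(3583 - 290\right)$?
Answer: $-6157910$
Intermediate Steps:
$O{\left(r \right)} = 4 + r$ ($O{\left(r \right)} = r + 4 = 4 + r$)
$\left(-1876 + O{\left(2 \right)}\right) \left(3583 - 290\right) = \left(-1876 + \left(4 + 2\right)\right) \left(3583 - 290\right) = \left(-1876 + 6\right) 3293 = \left(-1870\right) 3293 = -6157910$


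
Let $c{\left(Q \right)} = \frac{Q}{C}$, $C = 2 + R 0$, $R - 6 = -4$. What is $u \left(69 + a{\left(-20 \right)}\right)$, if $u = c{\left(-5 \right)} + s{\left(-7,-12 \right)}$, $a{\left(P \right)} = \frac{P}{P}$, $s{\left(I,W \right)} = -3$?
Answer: $-385$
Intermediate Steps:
$R = 2$ ($R = 6 - 4 = 2$)
$C = 2$ ($C = 2 + 2 \cdot 0 = 2 + 0 = 2$)
$c{\left(Q \right)} = \frac{Q}{2}$
$a{\left(P \right)} = 1$
$u = - \frac{11}{2}$ ($u = \frac{1}{2} \left(-5\right) - 3 = - \frac{5}{2} - 3 = - \frac{11}{2} \approx -5.5$)
$u \left(69 + a{\left(-20 \right)}\right) = - \frac{11 \left(69 + 1\right)}{2} = \left(- \frac{11}{2}\right) 70 = -385$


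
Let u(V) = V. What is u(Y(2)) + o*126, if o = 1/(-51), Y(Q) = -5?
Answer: -127/17 ≈ -7.4706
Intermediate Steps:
o = -1/51 (o = 1*(-1/51) = -1/51 ≈ -0.019608)
u(Y(2)) + o*126 = -5 - 1/51*126 = -5 - 42/17 = -127/17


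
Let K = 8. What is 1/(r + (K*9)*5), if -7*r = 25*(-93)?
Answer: 7/4845 ≈ 0.0014448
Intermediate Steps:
r = 2325/7 (r = -25*(-93)/7 = -⅐*(-2325) = 2325/7 ≈ 332.14)
1/(r + (K*9)*5) = 1/(2325/7 + (8*9)*5) = 1/(2325/7 + 72*5) = 1/(2325/7 + 360) = 1/(4845/7) = 7/4845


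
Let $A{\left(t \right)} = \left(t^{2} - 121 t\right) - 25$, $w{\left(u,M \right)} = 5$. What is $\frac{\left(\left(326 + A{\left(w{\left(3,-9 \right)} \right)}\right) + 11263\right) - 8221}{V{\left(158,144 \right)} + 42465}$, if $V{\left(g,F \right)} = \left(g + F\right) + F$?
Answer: $\frac{2763}{42911} \approx 0.064389$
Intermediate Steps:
$A{\left(t \right)} = -25 + t^{2} - 121 t$
$V{\left(g,F \right)} = g + 2 F$ ($V{\left(g,F \right)} = \left(F + g\right) + F = g + 2 F$)
$\frac{\left(\left(326 + A{\left(w{\left(3,-9 \right)} \right)}\right) + 11263\right) - 8221}{V{\left(158,144 \right)} + 42465} = \frac{\left(\left(326 - \left(630 - 25\right)\right) + 11263\right) - 8221}{\left(158 + 2 \cdot 144\right) + 42465} = \frac{\left(\left(326 - 605\right) + 11263\right) - 8221}{\left(158 + 288\right) + 42465} = \frac{\left(\left(326 - 605\right) + 11263\right) - 8221}{446 + 42465} = \frac{\left(-279 + 11263\right) - 8221}{42911} = \left(10984 - 8221\right) \frac{1}{42911} = 2763 \cdot \frac{1}{42911} = \frac{2763}{42911}$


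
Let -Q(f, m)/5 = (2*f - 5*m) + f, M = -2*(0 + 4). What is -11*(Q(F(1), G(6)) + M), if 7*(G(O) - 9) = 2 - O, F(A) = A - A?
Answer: -15609/7 ≈ -2229.9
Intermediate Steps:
F(A) = 0
G(O) = 65/7 - O/7 (G(O) = 9 + (2 - O)/7 = 9 + (2/7 - O/7) = 65/7 - O/7)
M = -8 (M = -2*4 = -8)
Q(f, m) = -15*f + 25*m (Q(f, m) = -5*((2*f - 5*m) + f) = -5*((-5*m + 2*f) + f) = -5*(-5*m + 3*f) = -15*f + 25*m)
-11*(Q(F(1), G(6)) + M) = -11*((-15*0 + 25*(65/7 - ⅐*6)) - 8) = -11*((0 + 25*(65/7 - 6/7)) - 8) = -11*((0 + 25*(59/7)) - 8) = -11*((0 + 1475/7) - 8) = -11*(1475/7 - 8) = -11*1419/7 = -15609/7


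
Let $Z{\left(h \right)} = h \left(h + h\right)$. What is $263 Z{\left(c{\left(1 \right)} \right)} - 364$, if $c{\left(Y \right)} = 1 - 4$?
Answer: $4370$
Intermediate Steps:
$c{\left(Y \right)} = -3$ ($c{\left(Y \right)} = 1 - 4 = -3$)
$Z{\left(h \right)} = 2 h^{2}$ ($Z{\left(h \right)} = h 2 h = 2 h^{2}$)
$263 Z{\left(c{\left(1 \right)} \right)} - 364 = 263 \cdot 2 \left(-3\right)^{2} - 364 = 263 \cdot 2 \cdot 9 - 364 = 263 \cdot 18 - 364 = 4734 - 364 = 4370$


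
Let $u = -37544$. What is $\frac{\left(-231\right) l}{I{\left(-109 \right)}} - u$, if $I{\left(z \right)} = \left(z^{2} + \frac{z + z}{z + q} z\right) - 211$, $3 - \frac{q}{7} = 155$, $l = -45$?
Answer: $\frac{73293787121}{1952164} \approx 37545.0$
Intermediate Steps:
$q = -1064$ ($q = 21 - 1085 = -1064$)
$I{\left(z \right)} = -211 + z^{2} + \frac{2 z^{2}}{-1064 + z}$ ($I{\left(z \right)} = \left(z^{2} + \frac{z + z}{z - 1064} z\right) - 211 = \left(z^{2} + \frac{2 z}{-1064 + z} z\right) - 211 = \left(z^{2} + \frac{2 z^{2}}{-1064 + z}\right) - 211 = -211 + z^{2} + \frac{2 z^{2}}{-1064 + z}$)
$\frac{\left(-231\right) l}{I{\left(-109 \right)}} - u = \frac{\left(-231\right) \left(-45\right)}{\frac{1}{-1064 - 109} \left(224504 + \left(-109\right)^{3} - 1062 \left(-109\right)^{2} - -22999\right)} - -37544 = \frac{10395}{\frac{1}{-1173} \left(224504 - 1295029 - 12617622 + 22999\right)} + 37544 = \frac{10395}{\left(- \frac{1}{1173}\right) \left(224504 - 1295029 - 12617622 + 22999\right)} + 37544 = \frac{10395}{\left(- \frac{1}{1173}\right) \left(-13665148\right)} + 37544 = \frac{10395}{\frac{13665148}{1173}} + 37544 = 10395 \cdot \frac{1173}{13665148} + 37544 = \frac{1741905}{1952164} + 37544 = \frac{73293787121}{1952164}$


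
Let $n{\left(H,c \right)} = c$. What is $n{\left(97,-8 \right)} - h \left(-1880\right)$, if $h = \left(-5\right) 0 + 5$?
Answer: $9392$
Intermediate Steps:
$h = 5$ ($h = 0 + 5 = 5$)
$n{\left(97,-8 \right)} - h \left(-1880\right) = -8 - 5 \left(-1880\right) = -8 - -9400 = -8 + 9400 = 9392$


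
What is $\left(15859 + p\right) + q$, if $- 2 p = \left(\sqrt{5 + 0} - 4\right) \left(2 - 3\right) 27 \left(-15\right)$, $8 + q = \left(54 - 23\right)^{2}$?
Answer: $17622 - \frac{405 \sqrt{5}}{2} \approx 17169.0$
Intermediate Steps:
$q = 953$ ($q = -8 + \left(54 - 23\right)^{2} = -8 + 31^{2} = -8 + 961 = 953$)
$p = 810 - \frac{405 \sqrt{5}}{2}$ ($p = - \frac{\left(\sqrt{5 + 0} - 4\right) \left(2 - 3\right) 27 \left(-15\right)}{2} = - \frac{\left(\sqrt{5} - 4\right) \left(-1\right) 27 \left(-15\right)}{2} = - \frac{\left(-4 + \sqrt{5}\right) \left(-1\right) 27 \left(-15\right)}{2} = - \frac{\left(4 - \sqrt{5}\right) 27 \left(-15\right)}{2} = - \frac{\left(108 - 27 \sqrt{5}\right) \left(-15\right)}{2} = - \frac{-1620 + 405 \sqrt{5}}{2} = 810 - \frac{405 \sqrt{5}}{2} \approx 357.2$)
$\left(15859 + p\right) + q = \left(15859 + \left(810 - \frac{405 \sqrt{5}}{2}\right)\right) + 953 = \left(16669 - \frac{405 \sqrt{5}}{2}\right) + 953 = 17622 - \frac{405 \sqrt{5}}{2}$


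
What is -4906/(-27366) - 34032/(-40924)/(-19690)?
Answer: 247018242853/1378209160185 ≈ 0.17923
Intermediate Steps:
-4906/(-27366) - 34032/(-40924)/(-19690) = -4906*(-1/27366) - 34032*(-1/40924)*(-1/19690) = 2453/13683 + (8508/10231)*(-1/19690) = 2453/13683 - 4254/100724195 = 247018242853/1378209160185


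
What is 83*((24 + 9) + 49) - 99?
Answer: 6707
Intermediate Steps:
83*((24 + 9) + 49) - 99 = 83*(33 + 49) - 99 = 83*82 - 99 = 6806 - 99 = 6707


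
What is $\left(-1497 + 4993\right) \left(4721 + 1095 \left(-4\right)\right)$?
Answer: $1192136$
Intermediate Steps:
$\left(-1497 + 4993\right) \left(4721 + 1095 \left(-4\right)\right) = 3496 \left(4721 - 4380\right) = 3496 \cdot 341 = 1192136$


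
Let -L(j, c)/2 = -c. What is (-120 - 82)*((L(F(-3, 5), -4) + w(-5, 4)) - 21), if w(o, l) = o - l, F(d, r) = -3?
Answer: 7676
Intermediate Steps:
L(j, c) = 2*c (L(j, c) = -(-2)*c = 2*c)
(-120 - 82)*((L(F(-3, 5), -4) + w(-5, 4)) - 21) = (-120 - 82)*((2*(-4) + (-5 - 1*4)) - 21) = -202*((-8 + (-5 - 4)) - 21) = -202*((-8 - 9) - 21) = -202*(-17 - 21) = -202*(-38) = 7676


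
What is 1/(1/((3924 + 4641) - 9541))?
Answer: -976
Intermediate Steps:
1/(1/((3924 + 4641) - 9541)) = 1/(1/(8565 - 9541)) = 1/(1/(-976)) = 1/(-1/976) = -976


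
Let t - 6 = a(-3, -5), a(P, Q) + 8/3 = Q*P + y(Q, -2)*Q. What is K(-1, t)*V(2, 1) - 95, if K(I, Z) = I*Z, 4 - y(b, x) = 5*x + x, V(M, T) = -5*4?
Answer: -3985/3 ≈ -1328.3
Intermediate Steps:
V(M, T) = -20
y(b, x) = 4 - 6*x (y(b, x) = 4 - (5*x + x) = 4 - 6*x)
a(P, Q) = -8/3 + 16*Q + P*Q (a(P, Q) = -8/3 + (Q*P + (4 - 6*(-2))*Q) = -8/3 + (P*Q + (4 + 12)*Q) = -8/3 + (P*Q + 16*Q) = -8/3 + (16*Q + P*Q) = -8/3 + 16*Q + P*Q)
t = -185/3 (t = 6 + (-8/3 + 16*(-5) - 3*(-5)) = 6 + (-8/3 - 80 + 15) = 6 - 203/3 = -185/3 ≈ -61.667)
K(-1, t)*V(2, 1) - 95 = -1*(-185/3)*(-20) - 95 = (185/3)*(-20) - 95 = -3700/3 - 95 = -3985/3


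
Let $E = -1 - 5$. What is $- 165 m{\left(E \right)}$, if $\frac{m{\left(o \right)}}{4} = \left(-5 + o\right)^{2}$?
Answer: $-79860$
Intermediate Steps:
$E = -6$
$m{\left(o \right)} = 4 \left(-5 + o\right)^{2}$
$- 165 m{\left(E \right)} = - 165 \cdot 4 \left(-5 - 6\right)^{2} = - 165 \cdot 4 \left(-11\right)^{2} = - 165 \cdot 4 \cdot 121 = \left(-165\right) 484 = -79860$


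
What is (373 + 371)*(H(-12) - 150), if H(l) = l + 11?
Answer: -112344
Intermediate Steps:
H(l) = 11 + l
(373 + 371)*(H(-12) - 150) = (373 + 371)*((11 - 12) - 150) = 744*(-1 - 150) = 744*(-151) = -112344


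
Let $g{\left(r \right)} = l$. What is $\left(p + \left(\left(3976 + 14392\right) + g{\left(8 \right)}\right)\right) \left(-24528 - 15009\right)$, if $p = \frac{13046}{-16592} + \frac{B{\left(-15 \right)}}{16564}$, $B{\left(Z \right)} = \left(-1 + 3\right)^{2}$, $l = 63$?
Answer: $- \frac{25032721266451953}{34353736} \approx -7.2868 \cdot 10^{8}$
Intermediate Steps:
$g{\left(r \right)} = 63$
$B{\left(Z \right)} = 4$ ($B{\left(Z \right)} = 2^{2} = 4$)
$p = - \frac{27003447}{34353736}$ ($p = \frac{13046}{-16592} + \frac{4}{16564} = 13046 \left(- \frac{1}{16592}\right) + 4 \cdot \frac{1}{16564} = - \frac{6523}{8296} + \frac{1}{4141} = - \frac{27003447}{34353736} \approx -0.78604$)
$\left(p + \left(\left(3976 + 14392\right) + g{\left(8 \right)}\right)\right) \left(-24528 - 15009\right) = \left(- \frac{27003447}{34353736} + \left(\left(3976 + 14392\right) + 63\right)\right) \left(-24528 - 15009\right) = \left(- \frac{27003447}{34353736} + \left(18368 + 63\right)\right) \left(-39537\right) = \left(- \frac{27003447}{34353736} + 18431\right) \left(-39537\right) = \frac{633146704769}{34353736} \left(-39537\right) = - \frac{25032721266451953}{34353736}$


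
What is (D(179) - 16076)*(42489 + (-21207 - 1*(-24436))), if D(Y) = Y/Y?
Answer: -734916850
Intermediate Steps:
D(Y) = 1
(D(179) - 16076)*(42489 + (-21207 - 1*(-24436))) = (1 - 16076)*(42489 + (-21207 - 1*(-24436))) = -16075*(42489 + (-21207 + 24436)) = -16075*(42489 + 3229) = -16075*45718 = -734916850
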